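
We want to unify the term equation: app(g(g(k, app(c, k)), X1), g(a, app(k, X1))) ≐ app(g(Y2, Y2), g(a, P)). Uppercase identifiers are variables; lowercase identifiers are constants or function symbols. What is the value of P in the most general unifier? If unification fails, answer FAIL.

app(k, g(k, app(c, k)))

Decompose app/2: g(g(k, app(c, k)), X1) ≐ g(Y2, Y2),  g(a, app(k, X1)) ≐ g(a, P).
Decompose g/2: g(k, app(c, k)) ≐ Y2,  X1 ≐ Y2.
Bind Y2 := g(k, app(c, k)); substituting into the one remaining equation that mentions Y2 gives: X1 ≐ g(k, app(c, k)).
Bind X1 := g(k, app(c, k)); substituting into the remaining equation gives: g(a, app(k, g(k, app(c, k)))) ≐ g(a, P).
Decompose g/2: a ≐ a,  app(k, g(k, app(c, k))) ≐ P.
Delete trivial equation a ≐ a.
Bind P := app(k, g(k, app(c, k))).
MGU = { Y2 := g(k, app(c, k)), X1 := g(k, app(c, k)), P := app(k, g(k, app(c, k))) }, so P := app(k, g(k, app(c, k))).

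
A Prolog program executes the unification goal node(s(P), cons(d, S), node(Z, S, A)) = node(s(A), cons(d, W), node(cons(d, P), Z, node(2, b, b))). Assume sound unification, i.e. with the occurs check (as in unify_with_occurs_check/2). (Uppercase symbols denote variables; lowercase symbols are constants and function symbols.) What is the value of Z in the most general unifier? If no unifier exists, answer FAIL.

cons(d, node(2, b, b))

Decompose node/3: s(P) = s(A),  cons(d, S) = cons(d, W),  node(Z, S, A) = node(cons(d, P), Z, node(2, b, b)).
Decompose s/1: P = A.
Bind P := A; substituting into the one remaining equation that mentions P gives: node(Z, S, A) = node(cons(d, A), Z, node(2, b, b)).
Decompose cons/2: d = d,  S = W.
Delete trivial equation d = d.
Bind S := W; substituting into the remaining equation gives: node(Z, W, A) = node(cons(d, A), Z, node(2, b, b)).
Decompose node/3: Z = cons(d, A),  W = Z,  A = node(2, b, b).
Bind Z := cons(d, A); substituting into the one remaining equation that mentions Z gives: W = cons(d, A).
Bind W := cons(d, A); no other remaining equation mentions W. Substituting into the earlier binding gives S := cons(d, A).
Bind A := node(2, b, b). Substituting into the earlier bindings gives P := node(2, b, b), S := cons(d, node(2, b, b)), Z := cons(d, node(2, b, b)), W := cons(d, node(2, b, b)).
MGU = { P -> node(2, b, b), S -> cons(d, node(2, b, b)), Z -> cons(d, node(2, b, b)), W -> cons(d, node(2, b, b)), A -> node(2, b, b) }, so Z -> cons(d, node(2, b, b)).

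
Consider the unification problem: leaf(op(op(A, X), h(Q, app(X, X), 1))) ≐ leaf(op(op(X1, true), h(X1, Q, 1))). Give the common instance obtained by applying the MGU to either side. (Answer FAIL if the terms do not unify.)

Decompose leaf/1: op(op(A, X), h(Q, app(X, X), 1)) ≐ op(op(X1, true), h(X1, Q, 1)).
Decompose op/2: op(A, X) ≐ op(X1, true),  h(Q, app(X, X), 1) ≐ h(X1, Q, 1).
Decompose op/2: A ≐ X1,  X ≐ true.
Bind A := X1; no other remaining equation mentions A.
Bind X := true; substituting into the remaining equation gives: h(Q, app(true, true), 1) ≐ h(X1, Q, 1).
Decompose h/3: Q ≐ X1,  app(true, true) ≐ Q,  1 ≐ 1.
Bind Q := X1; substituting into the one remaining equation that mentions Q gives: app(true, true) ≐ X1.
Bind X1 := app(true, true); no other remaining equation mentions X1. Substituting into the earlier bindings gives A := app(true, true), Q := app(true, true).
Delete trivial equation 1 ≐ 1.
Applying the MGU to either side gives leaf(op(op(app(true, true), true), h(app(true, true), app(true, true), 1))).

leaf(op(op(app(true, true), true), h(app(true, true), app(true, true), 1)))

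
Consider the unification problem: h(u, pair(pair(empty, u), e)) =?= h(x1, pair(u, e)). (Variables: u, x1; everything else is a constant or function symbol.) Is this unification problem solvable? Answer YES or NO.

Decompose h/2: u =?= x1,  pair(pair(empty, u), e) =?= pair(u, e).
Bind u := x1; substituting into the remaining equation gives: pair(pair(empty, x1), e) =?= pair(x1, e).
Decompose pair/2: pair(empty, x1) =?= x1,  e =?= e.
Occurs check fails: x1 occurs in pair(empty, x1); the equation x1 =?= pair(empty, x1) has no finite solution.

NO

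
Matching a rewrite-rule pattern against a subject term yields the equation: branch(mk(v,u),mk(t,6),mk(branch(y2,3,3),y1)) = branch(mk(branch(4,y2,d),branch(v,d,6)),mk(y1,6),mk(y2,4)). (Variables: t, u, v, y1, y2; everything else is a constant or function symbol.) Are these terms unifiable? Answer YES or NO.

NO

Decompose branch/3: mk(v,u) = mk(branch(4,y2,d),branch(v,d,6)),  mk(t,6) = mk(y1,6),  mk(branch(y2,3,3),y1) = mk(y2,4).
Decompose mk/2: v = branch(4,y2,d),  u = branch(v,d,6).
Bind v := branch(4,y2,d); substituting into the one remaining equation that mentions v gives: u = branch(branch(4,y2,d),d,6).
Bind u := branch(branch(4,y2,d),d,6); no other remaining equation mentions u.
Decompose mk/2: t = y1,  6 = 6.
Bind t := y1; no other remaining equation mentions t.
Delete trivial equation 6 = 6.
Decompose mk/2: branch(y2,3,3) = y2,  y1 = 4.
Occurs check fails: y2 occurs in branch(y2,3,3); the equation y2 = branch(y2,3,3) has no finite solution.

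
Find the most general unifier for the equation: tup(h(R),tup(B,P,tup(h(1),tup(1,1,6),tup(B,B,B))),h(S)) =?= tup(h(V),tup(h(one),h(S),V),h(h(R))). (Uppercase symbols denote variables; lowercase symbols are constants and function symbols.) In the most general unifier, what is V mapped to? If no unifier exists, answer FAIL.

tup(h(1),tup(1,1,6),tup(h(one),h(one),h(one)))

Decompose tup/3: h(R) =?= h(V),  tup(B,P,tup(h(1),tup(1,1,6),tup(B,B,B))) =?= tup(h(one),h(S),V),  h(S) =?= h(h(R)).
Decompose h/1: R =?= V.
Bind R := V; substituting into the one remaining equation that mentions R gives: h(S) =?= h(h(V)).
Decompose tup/3: B =?= h(one),  P =?= h(S),  tup(h(1),tup(1,1,6),tup(B,B,B)) =?= V.
Bind B := h(one); substituting into the one remaining equation that mentions B gives: tup(h(1),tup(1,1,6),tup(h(one),h(one),h(one))) =?= V.
Bind P := h(S); no other remaining equation mentions P.
Bind V := tup(h(1),tup(1,1,6),tup(h(one),h(one),h(one))); substituting into the remaining equation gives: h(S) =?= h(h(tup(h(1),tup(1,1,6),tup(h(one),h(one),h(one))))). Substituting into the earlier binding gives R := tup(h(1),tup(1,1,6),tup(h(one),h(one),h(one))).
Decompose h/1: S =?= h(tup(h(1),tup(1,1,6),tup(h(one),h(one),h(one)))).
Bind S := h(tup(h(1),tup(1,1,6),tup(h(one),h(one),h(one)))). Substituting into the earlier binding gives P := h(h(tup(h(1),tup(1,1,6),tup(h(one),h(one),h(one))))).
MGU = { R -> tup(h(1),tup(1,1,6),tup(h(one),h(one),h(one))), B -> h(one), P -> h(h(tup(h(1),tup(1,1,6),tup(h(one),h(one),h(one))))), V -> tup(h(1),tup(1,1,6),tup(h(one),h(one),h(one))), S -> h(tup(h(1),tup(1,1,6),tup(h(one),h(one),h(one)))) }, so V -> tup(h(1),tup(1,1,6),tup(h(one),h(one),h(one))).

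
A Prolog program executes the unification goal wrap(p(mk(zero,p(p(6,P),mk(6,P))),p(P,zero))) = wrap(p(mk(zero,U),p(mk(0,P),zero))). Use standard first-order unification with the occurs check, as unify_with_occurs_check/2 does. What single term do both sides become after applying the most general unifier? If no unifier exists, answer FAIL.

FAIL

Decompose wrap/1: p(mk(zero,p(p(6,P),mk(6,P))),p(P,zero)) = p(mk(zero,U),p(mk(0,P),zero)).
Decompose p/2: mk(zero,p(p(6,P),mk(6,P))) = mk(zero,U),  p(P,zero) = p(mk(0,P),zero).
Decompose mk/2: zero = zero,  p(p(6,P),mk(6,P)) = U.
Delete trivial equation zero = zero.
Bind U := p(p(6,P),mk(6,P)); no other remaining equation mentions U.
Decompose p/2: P = mk(0,P),  zero = zero.
Occurs check fails: P occurs in mk(0,P); the equation P = mk(0,P) has no finite solution.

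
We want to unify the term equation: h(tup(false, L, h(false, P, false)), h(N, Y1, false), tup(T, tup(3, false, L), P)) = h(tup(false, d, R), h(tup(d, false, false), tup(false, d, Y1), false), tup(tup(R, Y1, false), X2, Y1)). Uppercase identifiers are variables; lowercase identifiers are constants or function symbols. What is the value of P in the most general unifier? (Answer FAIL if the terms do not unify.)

Decompose h/3: tup(false, L, h(false, P, false)) = tup(false, d, R),  h(N, Y1, false) = h(tup(d, false, false), tup(false, d, Y1), false),  tup(T, tup(3, false, L), P) = tup(tup(R, Y1, false), X2, Y1).
Decompose tup/3: false = false,  L = d,  h(false, P, false) = R.
Delete trivial equation false = false.
Bind L := d; substituting into the one remaining equation that mentions L gives: tup(T, tup(3, false, d), P) = tup(tup(R, Y1, false), X2, Y1).
Bind R := h(false, P, false); substituting into the one remaining equation that mentions R gives: tup(T, tup(3, false, d), P) = tup(tup(h(false, P, false), Y1, false), X2, Y1).
Decompose h/3: N = tup(d, false, false),  Y1 = tup(false, d, Y1),  false = false.
Bind N := tup(d, false, false); no other remaining equation mentions N.
Occurs check fails: Y1 occurs in tup(false, d, Y1); the equation Y1 = tup(false, d, Y1) has no finite solution.

FAIL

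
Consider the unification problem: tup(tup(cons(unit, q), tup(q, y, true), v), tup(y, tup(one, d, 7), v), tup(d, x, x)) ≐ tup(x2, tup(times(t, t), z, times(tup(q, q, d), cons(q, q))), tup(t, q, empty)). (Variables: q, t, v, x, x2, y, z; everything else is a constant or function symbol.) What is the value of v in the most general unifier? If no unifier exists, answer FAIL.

times(tup(empty, empty, d), cons(empty, empty))

Decompose tup/3: tup(cons(unit, q), tup(q, y, true), v) ≐ x2,  tup(y, tup(one, d, 7), v) ≐ tup(times(t, t), z, times(tup(q, q, d), cons(q, q))),  tup(d, x, x) ≐ tup(t, q, empty).
Bind x2 := tup(cons(unit, q), tup(q, y, true), v); no other remaining equation mentions x2.
Decompose tup/3: y ≐ times(t, t),  tup(one, d, 7) ≐ z,  v ≐ times(tup(q, q, d), cons(q, q)).
Bind y := times(t, t); no other remaining equation mentions y. Substituting into the earlier binding gives x2 := tup(cons(unit, q), tup(q, times(t, t), true), v).
Bind z := tup(one, d, 7); no other remaining equation mentions z.
Bind v := times(tup(q, q, d), cons(q, q)); no other remaining equation mentions v. Substituting into the earlier binding gives x2 := tup(cons(unit, q), tup(q, times(t, t), true), times(tup(q, q, d), cons(q, q))).
Decompose tup/3: d ≐ t,  x ≐ q,  x ≐ empty.
Bind t := d; no other remaining equation mentions t. Substituting into the earlier bindings gives x2 := tup(cons(unit, q), tup(q, times(d, d), true), times(tup(q, q, d), cons(q, q))), y := times(d, d).
Bind x := q; substituting into the remaining equation gives: q ≐ empty.
Bind q := empty. Substituting into the earlier bindings gives x2 := tup(cons(unit, empty), tup(empty, times(d, d), true), times(tup(empty, empty, d), cons(empty, empty))), v := times(tup(empty, empty, d), cons(empty, empty)), x := empty.
MGU = { x2 := tup(cons(unit, empty), tup(empty, times(d, d), true), times(tup(empty, empty, d), cons(empty, empty))), y := times(d, d), z := tup(one, d, 7), v := times(tup(empty, empty, d), cons(empty, empty)), t := d, x := empty, q := empty }, so v := times(tup(empty, empty, d), cons(empty, empty)).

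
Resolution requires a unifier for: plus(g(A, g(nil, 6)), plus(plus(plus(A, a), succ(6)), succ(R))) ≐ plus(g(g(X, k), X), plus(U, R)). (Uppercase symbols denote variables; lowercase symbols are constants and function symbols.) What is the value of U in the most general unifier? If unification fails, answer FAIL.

Decompose plus/2: g(A, g(nil, 6)) ≐ g(g(X, k), X),  plus(plus(plus(A, a), succ(6)), succ(R)) ≐ plus(U, R).
Decompose g/2: A ≐ g(X, k),  g(nil, 6) ≐ X.
Bind A := g(X, k); substituting into the one remaining equation that mentions A gives: plus(plus(plus(g(X, k), a), succ(6)), succ(R)) ≐ plus(U, R).
Bind X := g(nil, 6); substituting into the remaining equation gives: plus(plus(plus(g(g(nil, 6), k), a), succ(6)), succ(R)) ≐ plus(U, R). Substituting into the earlier binding gives A := g(g(nil, 6), k).
Decompose plus/2: plus(plus(g(g(nil, 6), k), a), succ(6)) ≐ U,  succ(R) ≐ R.
Bind U := plus(plus(g(g(nil, 6), k), a), succ(6)); no other remaining equation mentions U.
Occurs check fails: R occurs in succ(R); the equation R ≐ succ(R) has no finite solution.

FAIL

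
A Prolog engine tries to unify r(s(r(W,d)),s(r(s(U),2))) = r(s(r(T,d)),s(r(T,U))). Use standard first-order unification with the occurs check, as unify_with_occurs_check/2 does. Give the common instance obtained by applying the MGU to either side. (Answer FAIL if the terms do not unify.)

Decompose r/2: s(r(W,d)) = s(r(T,d)),  s(r(s(U),2)) = s(r(T,U)).
Decompose s/1: r(W,d) = r(T,d).
Decompose r/2: W = T,  d = d.
Bind W := T; no other remaining equation mentions W.
Delete trivial equation d = d.
Decompose s/1: r(s(U),2) = r(T,U).
Decompose r/2: s(U) = T,  2 = U.
Bind T := s(U); no other remaining equation mentions T. Substituting into the earlier binding gives W := s(U).
Bind U := 2. Substituting into the earlier bindings gives W := s(2), T := s(2).
Applying the MGU to either side gives r(s(r(s(2),d)),s(r(s(2),2))).

r(s(r(s(2),d)),s(r(s(2),2)))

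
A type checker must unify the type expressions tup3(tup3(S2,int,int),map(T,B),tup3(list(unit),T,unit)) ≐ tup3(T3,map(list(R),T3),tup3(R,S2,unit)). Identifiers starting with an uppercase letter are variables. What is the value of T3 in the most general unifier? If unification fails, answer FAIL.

Decompose tup3/3: tup3(S2,int,int) ≐ T3,  map(T,B) ≐ map(list(R),T3),  tup3(list(unit),T,unit) ≐ tup3(R,S2,unit).
Bind T3 := tup3(S2,int,int); substituting into the one remaining equation that mentions T3 gives: map(T,B) ≐ map(list(R),tup3(S2,int,int)).
Decompose map/2: T ≐ list(R),  B ≐ tup3(S2,int,int).
Bind T := list(R); substituting into the one remaining equation that mentions T gives: tup3(list(unit),list(R),unit) ≐ tup3(R,S2,unit).
Bind B := tup3(S2,int,int); no other remaining equation mentions B.
Decompose tup3/3: list(unit) ≐ R,  list(R) ≐ S2,  unit ≐ unit.
Bind R := list(unit); substituting into the one remaining equation that mentions R gives: list(list(unit)) ≐ S2. Substituting into the earlier binding gives T := list(list(unit)).
Bind S2 := list(list(unit)); no other remaining equation mentions S2. Substituting into the earlier bindings gives T3 := tup3(list(list(unit)),int,int), B := tup3(list(list(unit)),int,int).
Delete trivial equation unit ≐ unit.
MGU = { T3 -> tup3(list(list(unit)),int,int), T -> list(list(unit)), B -> tup3(list(list(unit)),int,int), R -> list(unit), S2 -> list(list(unit)) }, so T3 -> tup3(list(list(unit)),int,int).

tup3(list(list(unit)),int,int)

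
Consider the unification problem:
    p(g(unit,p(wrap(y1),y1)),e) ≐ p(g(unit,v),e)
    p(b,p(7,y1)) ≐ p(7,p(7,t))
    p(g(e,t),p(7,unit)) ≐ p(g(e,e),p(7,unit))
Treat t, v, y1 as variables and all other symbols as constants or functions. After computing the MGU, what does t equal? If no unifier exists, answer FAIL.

FAIL

Decompose p/2: g(unit,p(wrap(y1),y1)) ≐ g(unit,v),  e ≐ e.
Decompose g/2: unit ≐ unit,  p(wrap(y1),y1) ≐ v.
Delete trivial equation unit ≐ unit.
Bind v := p(wrap(y1),y1); no other remaining equation mentions v.
Delete trivial equation e ≐ e.
Decompose p/2: b ≐ 7,  p(7,y1) ≐ p(7,t).
Clash: constants b and 7 differ; no unifier exists.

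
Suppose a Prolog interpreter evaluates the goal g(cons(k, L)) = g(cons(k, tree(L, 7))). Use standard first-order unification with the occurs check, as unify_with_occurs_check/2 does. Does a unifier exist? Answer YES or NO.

Decompose g/1: cons(k, L) = cons(k, tree(L, 7)).
Decompose cons/2: k = k,  L = tree(L, 7).
Delete trivial equation k = k.
Occurs check fails: L occurs in tree(L, 7); the equation L = tree(L, 7) has no finite solution.

NO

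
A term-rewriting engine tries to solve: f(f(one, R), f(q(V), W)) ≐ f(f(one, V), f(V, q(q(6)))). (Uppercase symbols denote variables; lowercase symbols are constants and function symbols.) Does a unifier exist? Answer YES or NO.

NO

Decompose f/2: f(one, R) ≐ f(one, V),  f(q(V), W) ≐ f(V, q(q(6))).
Decompose f/2: one ≐ one,  R ≐ V.
Delete trivial equation one ≐ one.
Bind R := V; no other remaining equation mentions R.
Decompose f/2: q(V) ≐ V,  W ≐ q(q(6)).
Occurs check fails: V occurs in q(V); the equation V ≐ q(V) has no finite solution.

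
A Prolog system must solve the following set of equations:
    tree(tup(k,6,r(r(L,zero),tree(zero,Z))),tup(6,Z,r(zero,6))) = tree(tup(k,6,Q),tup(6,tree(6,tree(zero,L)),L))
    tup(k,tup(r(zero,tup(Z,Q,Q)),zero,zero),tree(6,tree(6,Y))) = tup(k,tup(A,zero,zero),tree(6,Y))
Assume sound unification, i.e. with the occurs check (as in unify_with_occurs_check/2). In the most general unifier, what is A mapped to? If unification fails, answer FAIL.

Decompose tree/2: tup(k,6,r(r(L,zero),tree(zero,Z))) = tup(k,6,Q),  tup(6,Z,r(zero,6)) = tup(6,tree(6,tree(zero,L)),L).
Decompose tup/3: k = k,  6 = 6,  r(r(L,zero),tree(zero,Z)) = Q.
Delete trivial equation k = k.
Delete trivial equation 6 = 6.
Bind Q := r(r(L,zero),tree(zero,Z)); substituting into the one remaining equation that mentions Q gives: tup(k,tup(r(zero,tup(Z,r(r(L,zero),tree(zero,Z)),r(r(L,zero),tree(zero,Z)))),zero,zero),tree(6,tree(6,Y))) = tup(k,tup(A,zero,zero),tree(6,Y)).
Decompose tup/3: 6 = 6,  Z = tree(6,tree(zero,L)),  r(zero,6) = L.
Delete trivial equation 6 = 6.
Bind Z := tree(6,tree(zero,L)); substituting into the one remaining equation that mentions Z gives: tup(k,tup(r(zero,tup(tree(6,tree(zero,L)),r(r(L,zero),tree(zero,tree(6,tree(zero,L)))),r(r(L,zero),tree(zero,tree(6,tree(zero,L)))))),zero,zero),tree(6,tree(6,Y))) = tup(k,tup(A,zero,zero),tree(6,Y)). Substituting into the earlier binding gives Q := r(r(L,zero),tree(zero,tree(6,tree(zero,L)))).
Bind L := r(zero,6); substituting into the remaining equation gives: tup(k,tup(r(zero,tup(tree(6,tree(zero,r(zero,6))),r(r(r(zero,6),zero),tree(zero,tree(6,tree(zero,r(zero,6))))),r(r(r(zero,6),zero),tree(zero,tree(6,tree(zero,r(zero,6))))))),zero,zero),tree(6,tree(6,Y))) = tup(k,tup(A,zero,zero),tree(6,Y)). Substituting into the earlier bindings gives Q := r(r(r(zero,6),zero),tree(zero,tree(6,tree(zero,r(zero,6))))), Z := tree(6,tree(zero,r(zero,6))).
Decompose tup/3: k = k,  tup(r(zero,tup(tree(6,tree(zero,r(zero,6))),r(r(r(zero,6),zero),tree(zero,tree(6,tree(zero,r(zero,6))))),r(r(r(zero,6),zero),tree(zero,tree(6,tree(zero,r(zero,6))))))),zero,zero) = tup(A,zero,zero),  tree(6,tree(6,Y)) = tree(6,Y).
Delete trivial equation k = k.
Decompose tup/3: r(zero,tup(tree(6,tree(zero,r(zero,6))),r(r(r(zero,6),zero),tree(zero,tree(6,tree(zero,r(zero,6))))),r(r(r(zero,6),zero),tree(zero,tree(6,tree(zero,r(zero,6))))))) = A,  zero = zero,  zero = zero.
Bind A := r(zero,tup(tree(6,tree(zero,r(zero,6))),r(r(r(zero,6),zero),tree(zero,tree(6,tree(zero,r(zero,6))))),r(r(r(zero,6),zero),tree(zero,tree(6,tree(zero,r(zero,6))))))); no other remaining equation mentions A.
Delete trivial equation zero = zero.
Delete trivial equation zero = zero.
Decompose tree/2: 6 = 6,  tree(6,Y) = Y.
Delete trivial equation 6 = 6.
Occurs check fails: Y occurs in tree(6,Y); the equation Y = tree(6,Y) has no finite solution.

FAIL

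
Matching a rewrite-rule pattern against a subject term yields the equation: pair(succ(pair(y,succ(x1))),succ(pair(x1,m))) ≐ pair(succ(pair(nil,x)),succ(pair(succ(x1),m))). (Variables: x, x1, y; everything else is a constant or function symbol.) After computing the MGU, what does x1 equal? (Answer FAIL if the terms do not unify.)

Decompose pair/2: succ(pair(y,succ(x1))) ≐ succ(pair(nil,x)),  succ(pair(x1,m)) ≐ succ(pair(succ(x1),m)).
Decompose succ/1: pair(y,succ(x1)) ≐ pair(nil,x).
Decompose pair/2: y ≐ nil,  succ(x1) ≐ x.
Bind y := nil; no other remaining equation mentions y.
Bind x := succ(x1); no other remaining equation mentions x.
Decompose succ/1: pair(x1,m) ≐ pair(succ(x1),m).
Decompose pair/2: x1 ≐ succ(x1),  m ≐ m.
Occurs check fails: x1 occurs in succ(x1); the equation x1 ≐ succ(x1) has no finite solution.

FAIL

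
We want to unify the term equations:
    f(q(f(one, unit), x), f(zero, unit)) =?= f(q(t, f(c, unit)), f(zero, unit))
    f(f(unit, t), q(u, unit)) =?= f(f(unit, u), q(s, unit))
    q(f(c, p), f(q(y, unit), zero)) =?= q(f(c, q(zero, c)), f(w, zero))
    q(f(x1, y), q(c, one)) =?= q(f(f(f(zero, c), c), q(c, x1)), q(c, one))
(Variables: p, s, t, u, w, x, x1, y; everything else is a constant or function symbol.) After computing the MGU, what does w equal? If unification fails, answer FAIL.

Decompose f/2: q(f(one, unit), x) =?= q(t, f(c, unit)),  f(zero, unit) =?= f(zero, unit).
Decompose q/2: f(one, unit) =?= t,  x =?= f(c, unit).
Bind t := f(one, unit); substituting into the one remaining equation that mentions t gives: f(f(unit, f(one, unit)), q(u, unit)) =?= f(f(unit, u), q(s, unit)).
Bind x := f(c, unit); no other remaining equation mentions x.
Delete trivial equation f(zero, unit) =?= f(zero, unit).
Decompose f/2: f(unit, f(one, unit)) =?= f(unit, u),  q(u, unit) =?= q(s, unit).
Decompose f/2: unit =?= unit,  f(one, unit) =?= u.
Delete trivial equation unit =?= unit.
Bind u := f(one, unit); substituting into the one remaining equation that mentions u gives: q(f(one, unit), unit) =?= q(s, unit).
Decompose q/2: f(one, unit) =?= s,  unit =?= unit.
Bind s := f(one, unit); no other remaining equation mentions s.
Delete trivial equation unit =?= unit.
Decompose q/2: f(c, p) =?= f(c, q(zero, c)),  f(q(y, unit), zero) =?= f(w, zero).
Decompose f/2: c =?= c,  p =?= q(zero, c).
Delete trivial equation c =?= c.
Bind p := q(zero, c); no other remaining equation mentions p.
Decompose f/2: q(y, unit) =?= w,  zero =?= zero.
Bind w := q(y, unit); no other remaining equation mentions w.
Delete trivial equation zero =?= zero.
Decompose q/2: f(x1, y) =?= f(f(f(zero, c), c), q(c, x1)),  q(c, one) =?= q(c, one).
Decompose f/2: x1 =?= f(f(zero, c), c),  y =?= q(c, x1).
Bind x1 := f(f(zero, c), c); substituting into the one remaining equation that mentions x1 gives: y =?= q(c, f(f(zero, c), c)).
Bind y := q(c, f(f(zero, c), c)); no other remaining equation mentions y. Substituting into the earlier binding gives w := q(q(c, f(f(zero, c), c)), unit).
Delete trivial equation q(c, one) =?= q(c, one).
MGU = { t ↦ f(one, unit), x ↦ f(c, unit), u ↦ f(one, unit), s ↦ f(one, unit), p ↦ q(zero, c), w ↦ q(q(c, f(f(zero, c), c)), unit), x1 ↦ f(f(zero, c), c), y ↦ q(c, f(f(zero, c), c)) }, so w ↦ q(q(c, f(f(zero, c), c)), unit).

q(q(c, f(f(zero, c), c)), unit)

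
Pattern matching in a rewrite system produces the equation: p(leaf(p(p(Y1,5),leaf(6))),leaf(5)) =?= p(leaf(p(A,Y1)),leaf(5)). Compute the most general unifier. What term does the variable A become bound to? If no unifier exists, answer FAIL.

p(leaf(6),5)

Decompose p/2: leaf(p(p(Y1,5),leaf(6))) =?= leaf(p(A,Y1)),  leaf(5) =?= leaf(5).
Decompose leaf/1: p(p(Y1,5),leaf(6)) =?= p(A,Y1).
Decompose p/2: p(Y1,5) =?= A,  leaf(6) =?= Y1.
Bind A := p(Y1,5); no other remaining equation mentions A.
Bind Y1 := leaf(6); no other remaining equation mentions Y1. Substituting into the earlier binding gives A := p(leaf(6),5).
Delete trivial equation leaf(5) =?= leaf(5).
MGU = { A -> p(leaf(6),5), Y1 -> leaf(6) }, so A -> p(leaf(6),5).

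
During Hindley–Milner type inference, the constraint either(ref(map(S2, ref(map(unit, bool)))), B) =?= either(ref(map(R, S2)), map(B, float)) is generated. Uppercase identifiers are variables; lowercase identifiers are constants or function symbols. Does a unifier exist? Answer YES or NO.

Decompose either/2: ref(map(S2, ref(map(unit, bool)))) =?= ref(map(R, S2)),  B =?= map(B, float).
Decompose ref/1: map(S2, ref(map(unit, bool))) =?= map(R, S2).
Decompose map/2: S2 =?= R,  ref(map(unit, bool)) =?= S2.
Bind S2 := R; substituting into the one remaining equation that mentions S2 gives: ref(map(unit, bool)) =?= R.
Bind R := ref(map(unit, bool)); no other remaining equation mentions R. Substituting into the earlier binding gives S2 := ref(map(unit, bool)).
Occurs check fails: B occurs in map(B, float); the equation B =?= map(B, float) has no finite solution.

NO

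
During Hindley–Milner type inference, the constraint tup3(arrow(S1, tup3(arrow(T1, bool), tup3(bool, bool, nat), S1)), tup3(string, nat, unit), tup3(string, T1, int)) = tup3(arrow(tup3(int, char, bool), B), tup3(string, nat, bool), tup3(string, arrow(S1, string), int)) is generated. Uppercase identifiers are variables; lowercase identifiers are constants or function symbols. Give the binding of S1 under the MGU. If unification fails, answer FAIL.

Decompose tup3/3: arrow(S1, tup3(arrow(T1, bool), tup3(bool, bool, nat), S1)) = arrow(tup3(int, char, bool), B),  tup3(string, nat, unit) = tup3(string, nat, bool),  tup3(string, T1, int) = tup3(string, arrow(S1, string), int).
Decompose arrow/2: S1 = tup3(int, char, bool),  tup3(arrow(T1, bool), tup3(bool, bool, nat), S1) = B.
Bind S1 := tup3(int, char, bool); substituting into the 2 remaining equations that mention S1 gives: tup3(arrow(T1, bool), tup3(bool, bool, nat), tup3(int, char, bool)) = B,  tup3(string, T1, int) = tup3(string, arrow(tup3(int, char, bool), string), int).
Bind B := tup3(arrow(T1, bool), tup3(bool, bool, nat), tup3(int, char, bool)); no other remaining equation mentions B.
Decompose tup3/3: string = string,  nat = nat,  unit = bool.
Delete trivial equation string = string.
Delete trivial equation nat = nat.
Clash: constants unit and bool differ; no unifier exists.

FAIL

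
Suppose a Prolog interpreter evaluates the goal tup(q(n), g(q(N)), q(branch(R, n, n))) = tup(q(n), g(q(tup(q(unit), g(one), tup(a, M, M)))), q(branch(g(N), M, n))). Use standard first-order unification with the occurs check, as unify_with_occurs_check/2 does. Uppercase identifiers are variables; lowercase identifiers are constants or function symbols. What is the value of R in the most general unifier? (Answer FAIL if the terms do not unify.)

Decompose tup/3: q(n) = q(n),  g(q(N)) = g(q(tup(q(unit), g(one), tup(a, M, M)))),  q(branch(R, n, n)) = q(branch(g(N), M, n)).
Delete trivial equation q(n) = q(n).
Decompose g/1: q(N) = q(tup(q(unit), g(one), tup(a, M, M))).
Decompose q/1: N = tup(q(unit), g(one), tup(a, M, M)).
Bind N := tup(q(unit), g(one), tup(a, M, M)); substituting into the remaining equation gives: q(branch(R, n, n)) = q(branch(g(tup(q(unit), g(one), tup(a, M, M))), M, n)).
Decompose q/1: branch(R, n, n) = branch(g(tup(q(unit), g(one), tup(a, M, M))), M, n).
Decompose branch/3: R = g(tup(q(unit), g(one), tup(a, M, M))),  n = M,  n = n.
Bind R := g(tup(q(unit), g(one), tup(a, M, M))); no other remaining equation mentions R.
Bind M := n; no other remaining equation mentions M. Substituting into the earlier bindings gives N := tup(q(unit), g(one), tup(a, n, n)), R := g(tup(q(unit), g(one), tup(a, n, n))).
Delete trivial equation n = n.
MGU = { N = tup(q(unit), g(one), tup(a, n, n)), R = g(tup(q(unit), g(one), tup(a, n, n))), M = n }, so R = g(tup(q(unit), g(one), tup(a, n, n))).

g(tup(q(unit), g(one), tup(a, n, n)))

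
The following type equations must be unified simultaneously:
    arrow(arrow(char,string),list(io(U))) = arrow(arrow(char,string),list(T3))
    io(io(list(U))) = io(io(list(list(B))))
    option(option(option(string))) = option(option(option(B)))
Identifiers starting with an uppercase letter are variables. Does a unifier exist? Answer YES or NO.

YES

Decompose arrow/2: arrow(char,string) = arrow(char,string),  list(io(U)) = list(T3).
Delete trivial equation arrow(char,string) = arrow(char,string).
Decompose list/1: io(U) = T3.
Bind T3 := io(U); no other remaining equation mentions T3.
Decompose io/1: io(list(U)) = io(list(list(B))).
Decompose io/1: list(U) = list(list(B)).
Decompose list/1: U = list(B).
Bind U := list(B); no other remaining equation mentions U. Substituting into the earlier binding gives T3 := io(list(B)).
Decompose option/1: option(option(string)) = option(option(B)).
Decompose option/1: option(string) = option(B).
Decompose option/1: string = B.
Bind B := string. Substituting into the earlier bindings gives T3 := io(list(string)), U := list(string).
No equations remain and no clash or occurs-check failure arose, so a unifier exists.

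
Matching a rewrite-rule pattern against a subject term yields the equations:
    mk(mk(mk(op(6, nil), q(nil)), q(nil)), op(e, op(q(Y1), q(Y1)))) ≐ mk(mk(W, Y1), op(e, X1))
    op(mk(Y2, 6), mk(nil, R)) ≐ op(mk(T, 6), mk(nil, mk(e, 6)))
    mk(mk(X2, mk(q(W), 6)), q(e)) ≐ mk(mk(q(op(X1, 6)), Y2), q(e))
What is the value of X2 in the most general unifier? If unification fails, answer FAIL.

Decompose mk/2: mk(mk(op(6, nil), q(nil)), q(nil)) ≐ mk(W, Y1),  op(e, op(q(Y1), q(Y1))) ≐ op(e, X1).
Decompose mk/2: mk(op(6, nil), q(nil)) ≐ W,  q(nil) ≐ Y1.
Bind W := mk(op(6, nil), q(nil)); substituting into the one remaining equation that mentions W gives: mk(mk(X2, mk(q(mk(op(6, nil), q(nil))), 6)), q(e)) ≐ mk(mk(q(op(X1, 6)), Y2), q(e)).
Bind Y1 := q(nil); substituting into the one remaining equation that mentions Y1 gives: op(e, op(q(q(nil)), q(q(nil)))) ≐ op(e, X1).
Decompose op/2: e ≐ e,  op(q(q(nil)), q(q(nil))) ≐ X1.
Delete trivial equation e ≐ e.
Bind X1 := op(q(q(nil)), q(q(nil))); substituting into the one remaining equation that mentions X1 gives: mk(mk(X2, mk(q(mk(op(6, nil), q(nil))), 6)), q(e)) ≐ mk(mk(q(op(op(q(q(nil)), q(q(nil))), 6)), Y2), q(e)).
Decompose op/2: mk(Y2, 6) ≐ mk(T, 6),  mk(nil, R) ≐ mk(nil, mk(e, 6)).
Decompose mk/2: Y2 ≐ T,  6 ≐ 6.
Bind Y2 := T; substituting into the one remaining equation that mentions Y2 gives: mk(mk(X2, mk(q(mk(op(6, nil), q(nil))), 6)), q(e)) ≐ mk(mk(q(op(op(q(q(nil)), q(q(nil))), 6)), T), q(e)).
Delete trivial equation 6 ≐ 6.
Decompose mk/2: nil ≐ nil,  R ≐ mk(e, 6).
Delete trivial equation nil ≐ nil.
Bind R := mk(e, 6); no other remaining equation mentions R.
Decompose mk/2: mk(X2, mk(q(mk(op(6, nil), q(nil))), 6)) ≐ mk(q(op(op(q(q(nil)), q(q(nil))), 6)), T),  q(e) ≐ q(e).
Decompose mk/2: X2 ≐ q(op(op(q(q(nil)), q(q(nil))), 6)),  mk(q(mk(op(6, nil), q(nil))), 6) ≐ T.
Bind X2 := q(op(op(q(q(nil)), q(q(nil))), 6)); no other remaining equation mentions X2.
Bind T := mk(q(mk(op(6, nil), q(nil))), 6); no other remaining equation mentions T. Substituting into the earlier binding gives Y2 := mk(q(mk(op(6, nil), q(nil))), 6).
Delete trivial equation q(e) ≐ q(e).
MGU = { W := mk(op(6, nil), q(nil)), Y1 := q(nil), X1 := op(q(q(nil)), q(q(nil))), Y2 := mk(q(mk(op(6, nil), q(nil))), 6), R := mk(e, 6), X2 := q(op(op(q(q(nil)), q(q(nil))), 6)), T := mk(q(mk(op(6, nil), q(nil))), 6) }, so X2 := q(op(op(q(q(nil)), q(q(nil))), 6)).

q(op(op(q(q(nil)), q(q(nil))), 6))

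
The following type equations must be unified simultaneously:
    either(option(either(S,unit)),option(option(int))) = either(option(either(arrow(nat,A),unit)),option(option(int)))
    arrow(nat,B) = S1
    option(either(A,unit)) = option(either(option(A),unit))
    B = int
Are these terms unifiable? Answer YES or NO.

NO

Decompose either/2: option(either(S,unit)) = option(either(arrow(nat,A),unit)),  option(option(int)) = option(option(int)).
Decompose option/1: either(S,unit) = either(arrow(nat,A),unit).
Decompose either/2: S = arrow(nat,A),  unit = unit.
Bind S := arrow(nat,A); no other remaining equation mentions S.
Delete trivial equation unit = unit.
Delete trivial equation option(option(int)) = option(option(int)).
Bind S1 := arrow(nat,B); no other remaining equation mentions S1.
Decompose option/1: either(A,unit) = either(option(A),unit).
Decompose either/2: A = option(A),  unit = unit.
Occurs check fails: A occurs in option(A); the equation A = option(A) has no finite solution.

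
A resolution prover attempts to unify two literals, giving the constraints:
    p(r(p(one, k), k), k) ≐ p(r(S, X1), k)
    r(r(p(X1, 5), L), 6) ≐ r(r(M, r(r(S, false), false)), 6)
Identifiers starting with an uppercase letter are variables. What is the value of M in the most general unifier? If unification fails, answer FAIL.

Decompose p/2: r(p(one, k), k) ≐ r(S, X1),  k ≐ k.
Decompose r/2: p(one, k) ≐ S,  k ≐ X1.
Bind S := p(one, k); substituting into the one remaining equation that mentions S gives: r(r(p(X1, 5), L), 6) ≐ r(r(M, r(r(p(one, k), false), false)), 6).
Bind X1 := k; substituting into the one remaining equation that mentions X1 gives: r(r(p(k, 5), L), 6) ≐ r(r(M, r(r(p(one, k), false), false)), 6).
Delete trivial equation k ≐ k.
Decompose r/2: r(p(k, 5), L) ≐ r(M, r(r(p(one, k), false), false)),  6 ≐ 6.
Decompose r/2: p(k, 5) ≐ M,  L ≐ r(r(p(one, k), false), false).
Bind M := p(k, 5); no other remaining equation mentions M.
Bind L := r(r(p(one, k), false), false); no other remaining equation mentions L.
Delete trivial equation 6 ≐ 6.
MGU = { S -> p(one, k), X1 -> k, M -> p(k, 5), L -> r(r(p(one, k), false), false) }, so M -> p(k, 5).

p(k, 5)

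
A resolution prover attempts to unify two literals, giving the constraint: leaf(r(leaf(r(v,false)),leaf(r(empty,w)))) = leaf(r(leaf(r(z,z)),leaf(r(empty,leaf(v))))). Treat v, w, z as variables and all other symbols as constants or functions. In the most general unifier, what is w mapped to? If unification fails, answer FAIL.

leaf(false)

Decompose leaf/1: r(leaf(r(v,false)),leaf(r(empty,w))) = r(leaf(r(z,z)),leaf(r(empty,leaf(v)))).
Decompose r/2: leaf(r(v,false)) = leaf(r(z,z)),  leaf(r(empty,w)) = leaf(r(empty,leaf(v))).
Decompose leaf/1: r(v,false) = r(z,z).
Decompose r/2: v = z,  false = z.
Bind v := z; substituting into the one remaining equation that mentions v gives: leaf(r(empty,w)) = leaf(r(empty,leaf(z))).
Bind z := false; substituting into the remaining equation gives: leaf(r(empty,w)) = leaf(r(empty,leaf(false))). Substituting into the earlier binding gives v := false.
Decompose leaf/1: r(empty,w) = r(empty,leaf(false)).
Decompose r/2: empty = empty,  w = leaf(false).
Delete trivial equation empty = empty.
Bind w := leaf(false).
MGU = { v := false, z := false, w := leaf(false) }, so w := leaf(false).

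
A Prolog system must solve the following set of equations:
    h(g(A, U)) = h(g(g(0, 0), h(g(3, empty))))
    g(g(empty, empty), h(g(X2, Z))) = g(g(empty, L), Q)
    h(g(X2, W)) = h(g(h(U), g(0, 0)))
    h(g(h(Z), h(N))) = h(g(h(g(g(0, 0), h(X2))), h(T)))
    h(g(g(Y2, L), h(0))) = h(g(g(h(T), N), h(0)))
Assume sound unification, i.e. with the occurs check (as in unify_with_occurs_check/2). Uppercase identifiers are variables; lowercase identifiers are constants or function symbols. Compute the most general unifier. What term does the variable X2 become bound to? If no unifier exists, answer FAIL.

h(h(g(3, empty)))

Decompose h/1: g(A, U) = g(g(0, 0), h(g(3, empty))).
Decompose g/2: A = g(0, 0),  U = h(g(3, empty)).
Bind A := g(0, 0); no other remaining equation mentions A.
Bind U := h(g(3, empty)); substituting into the one remaining equation that mentions U gives: h(g(X2, W)) = h(g(h(h(g(3, empty))), g(0, 0))).
Decompose g/2: g(empty, empty) = g(empty, L),  h(g(X2, Z)) = Q.
Decompose g/2: empty = empty,  empty = L.
Delete trivial equation empty = empty.
Bind L := empty; substituting into the one remaining equation that mentions L gives: h(g(g(Y2, empty), h(0))) = h(g(g(h(T), N), h(0))).
Bind Q := h(g(X2, Z)); no other remaining equation mentions Q.
Decompose h/1: g(X2, W) = g(h(h(g(3, empty))), g(0, 0)).
Decompose g/2: X2 = h(h(g(3, empty))),  W = g(0, 0).
Bind X2 := h(h(g(3, empty))); substituting into the one remaining equation that mentions X2 gives: h(g(h(Z), h(N))) = h(g(h(g(g(0, 0), h(h(h(g(3, empty)))))), h(T))). Substituting into the earlier binding gives Q := h(g(h(h(g(3, empty))), Z)).
Bind W := g(0, 0); no other remaining equation mentions W.
Decompose h/1: g(h(Z), h(N)) = g(h(g(g(0, 0), h(h(h(g(3, empty)))))), h(T)).
Decompose g/2: h(Z) = h(g(g(0, 0), h(h(h(g(3, empty)))))),  h(N) = h(T).
Decompose h/1: Z = g(g(0, 0), h(h(h(g(3, empty))))).
Bind Z := g(g(0, 0), h(h(h(g(3, empty))))); no other remaining equation mentions Z. Substituting into the earlier binding gives Q := h(g(h(h(g(3, empty))), g(g(0, 0), h(h(h(g(3, empty))))))).
Decompose h/1: N = T.
Bind N := T; substituting into the remaining equation gives: h(g(g(Y2, empty), h(0))) = h(g(g(h(T), T), h(0))).
Decompose h/1: g(g(Y2, empty), h(0)) = g(g(h(T), T), h(0)).
Decompose g/2: g(Y2, empty) = g(h(T), T),  h(0) = h(0).
Decompose g/2: Y2 = h(T),  empty = T.
Bind Y2 := h(T); no other remaining equation mentions Y2.
Bind T := empty; no other remaining equation mentions T. Substituting into the earlier bindings gives N := empty, Y2 := h(empty).
Delete trivial equation h(0) = h(0).
MGU = { A = g(0, 0), U = h(g(3, empty)), L = empty, Q = h(g(h(h(g(3, empty))), g(g(0, 0), h(h(h(g(3, empty))))))), X2 = h(h(g(3, empty))), W = g(0, 0), Z = g(g(0, 0), h(h(h(g(3, empty))))), N = empty, Y2 = h(empty), T = empty }, so X2 = h(h(g(3, empty))).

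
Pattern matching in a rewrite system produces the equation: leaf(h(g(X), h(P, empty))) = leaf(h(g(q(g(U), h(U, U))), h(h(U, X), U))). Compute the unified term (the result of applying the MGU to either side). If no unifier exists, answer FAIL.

Decompose leaf/1: h(g(X), h(P, empty)) = h(g(q(g(U), h(U, U))), h(h(U, X), U)).
Decompose h/2: g(X) = g(q(g(U), h(U, U))),  h(P, empty) = h(h(U, X), U).
Decompose g/1: X = q(g(U), h(U, U)).
Bind X := q(g(U), h(U, U)); substituting into the remaining equation gives: h(P, empty) = h(h(U, q(g(U), h(U, U))), U).
Decompose h/2: P = h(U, q(g(U), h(U, U))),  empty = U.
Bind P := h(U, q(g(U), h(U, U))); no other remaining equation mentions P.
Bind U := empty. Substituting into the earlier bindings gives X := q(g(empty), h(empty, empty)), P := h(empty, q(g(empty), h(empty, empty))).
Applying the MGU to either side gives leaf(h(g(q(g(empty), h(empty, empty))), h(h(empty, q(g(empty), h(empty, empty))), empty))).

leaf(h(g(q(g(empty), h(empty, empty))), h(h(empty, q(g(empty), h(empty, empty))), empty)))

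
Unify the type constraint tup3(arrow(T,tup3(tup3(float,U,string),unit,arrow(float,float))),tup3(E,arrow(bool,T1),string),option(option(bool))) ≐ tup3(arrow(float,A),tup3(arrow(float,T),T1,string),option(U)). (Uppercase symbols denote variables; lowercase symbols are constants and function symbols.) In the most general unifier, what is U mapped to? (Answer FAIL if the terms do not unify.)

Decompose tup3/3: arrow(T,tup3(tup3(float,U,string),unit,arrow(float,float))) ≐ arrow(float,A),  tup3(E,arrow(bool,T1),string) ≐ tup3(arrow(float,T),T1,string),  option(option(bool)) ≐ option(U).
Decompose arrow/2: T ≐ float,  tup3(tup3(float,U,string),unit,arrow(float,float)) ≐ A.
Bind T := float; substituting into the one remaining equation that mentions T gives: tup3(E,arrow(bool,T1),string) ≐ tup3(arrow(float,float),T1,string).
Bind A := tup3(tup3(float,U,string),unit,arrow(float,float)); no other remaining equation mentions A.
Decompose tup3/3: E ≐ arrow(float,float),  arrow(bool,T1) ≐ T1,  string ≐ string.
Bind E := arrow(float,float); no other remaining equation mentions E.
Occurs check fails: T1 occurs in arrow(bool,T1); the equation T1 ≐ arrow(bool,T1) has no finite solution.

FAIL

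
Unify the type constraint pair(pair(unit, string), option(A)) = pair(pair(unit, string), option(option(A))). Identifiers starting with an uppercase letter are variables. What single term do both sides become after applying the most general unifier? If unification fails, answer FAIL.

FAIL

Decompose pair/2: pair(unit, string) = pair(unit, string),  option(A) = option(option(A)).
Delete trivial equation pair(unit, string) = pair(unit, string).
Decompose option/1: A = option(A).
Occurs check fails: A occurs in option(A); the equation A = option(A) has no finite solution.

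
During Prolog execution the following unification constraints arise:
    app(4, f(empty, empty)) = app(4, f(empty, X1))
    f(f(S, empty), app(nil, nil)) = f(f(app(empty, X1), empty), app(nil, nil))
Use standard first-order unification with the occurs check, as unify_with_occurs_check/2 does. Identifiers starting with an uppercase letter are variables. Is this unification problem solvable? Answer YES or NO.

YES

Decompose app/2: 4 = 4,  f(empty, empty) = f(empty, X1).
Delete trivial equation 4 = 4.
Decompose f/2: empty = empty,  empty = X1.
Delete trivial equation empty = empty.
Bind X1 := empty; substituting into the remaining equation gives: f(f(S, empty), app(nil, nil)) = f(f(app(empty, empty), empty), app(nil, nil)).
Decompose f/2: f(S, empty) = f(app(empty, empty), empty),  app(nil, nil) = app(nil, nil).
Decompose f/2: S = app(empty, empty),  empty = empty.
Bind S := app(empty, empty); no other remaining equation mentions S.
Delete trivial equation empty = empty.
Delete trivial equation app(nil, nil) = app(nil, nil).
No equations remain and no clash or occurs-check failure arose, so a unifier exists.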